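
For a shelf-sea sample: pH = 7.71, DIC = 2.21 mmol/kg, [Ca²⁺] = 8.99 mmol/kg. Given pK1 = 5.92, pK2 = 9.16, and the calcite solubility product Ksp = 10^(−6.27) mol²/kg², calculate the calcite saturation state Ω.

Ω = 1.25

α₂ = 1 / (1 + [H⁺]/K2 + [H⁺]²/(K1K2)) = 1 / (1 + 10^+1.45 + 10^-0.34)
   = 1 / (1 + 28.184 + 0.45709) = 1/29.641 = 0.03374
[CO3²⁻] = α₂ × DIC = 0.03374 × 2.21 = 0.07456 mmol/kg
Ksp = 10^(−6.27) = 5.370×10^-7
Ω = [Ca²⁺][CO3²⁻]/Ksp = (8.99×10^-3)(7.456×10^-5) / 5.370×10^-7 = 1.25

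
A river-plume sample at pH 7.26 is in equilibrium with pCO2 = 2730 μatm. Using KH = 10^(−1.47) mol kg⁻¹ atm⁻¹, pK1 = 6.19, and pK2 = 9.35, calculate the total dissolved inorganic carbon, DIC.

DIC = 1.19 mmol/kg

[CO2*] = KH · pCO2 = 10^(−1.47) × 2730×10^-6 = 9.250×10^-5 mol/kg
α₀ = 1/(1 + K1/[H⁺] + K1K2/[H⁺]²) = 1/(1 + 10^+1.07 + 10^-1.02) = 0.07785
DIC = [CO2*]/α₀ = 9.250×10^-5 / 0.07785 = 1.19 mmol/kg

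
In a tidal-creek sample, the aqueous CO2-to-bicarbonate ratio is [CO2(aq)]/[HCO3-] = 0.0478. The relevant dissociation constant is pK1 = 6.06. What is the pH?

From K1 = [H⁺][HCO3-]/[CO2(aq)]:  pH = pK1 − log₁₀([CO2(aq)]/[HCO3-])
log₁₀(0.0478) = -1.321
pH = 6.06 − (-1.321) = 7.38

pH = 7.38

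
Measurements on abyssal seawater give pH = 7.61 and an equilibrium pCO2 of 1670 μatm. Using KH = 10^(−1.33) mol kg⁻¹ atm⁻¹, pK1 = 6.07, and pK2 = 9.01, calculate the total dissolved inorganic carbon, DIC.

[CO2*] = KH · pCO2 = 10^(−1.33) × 1670×10^-6 = 7.811×10^-5 mol/kg
α₀ = 1/(1 + K1/[H⁺] + K1K2/[H⁺]²) = 1/(1 + 10^+1.54 + 10^+0.14) = 0.02699
DIC = [CO2*]/α₀ = 7.811×10^-5 / 0.02699 = 2.89 mmol/kg

DIC = 2.89 mmol/kg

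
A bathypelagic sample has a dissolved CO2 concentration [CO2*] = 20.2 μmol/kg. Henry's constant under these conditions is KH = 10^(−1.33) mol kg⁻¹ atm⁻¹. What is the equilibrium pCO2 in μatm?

KH = 10^(−1.33) = 4.677×10^-2 mol kg⁻¹ atm⁻¹
pCO2 = [CO2*]/KH = 20.2×10^-6 / 4.677×10^-2 = 4.32×10^-4 atm = 432 μatm

pCO2 = 432 μatm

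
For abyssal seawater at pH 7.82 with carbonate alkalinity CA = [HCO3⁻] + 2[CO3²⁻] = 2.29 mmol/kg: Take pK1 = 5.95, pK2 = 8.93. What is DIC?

CA = [HCO3⁻] + 2[CO3²⁻] = (α₁ + 2α₂)·DIC
At pH 7.82: [H⁺]/K1 = 10^-1.87 = 0.013490, K2/[H⁺] = 10^-1.11 = 0.077625
α₁ = 1/(1 + 0.013490 + 0.077625) = 1/1.0911 = 0.9165; α₂ = α₁·K2/[H⁺] = 0.07114
α₁ + 2α₂ = 1.0588
DIC = CA / (α₁ + 2α₂) = 2.29 / 1.0588 = 2.16 mmol/kg

DIC = 2.16 mmol/kg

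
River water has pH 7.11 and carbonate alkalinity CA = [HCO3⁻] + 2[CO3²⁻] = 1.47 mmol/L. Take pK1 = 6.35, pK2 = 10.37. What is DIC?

DIC = 1.72 mmol/L

CA = [HCO3⁻] + 2[CO3²⁻] = (α₁ + 2α₂)·DIC
At pH 7.11: [H⁺]/K1 = 10^-0.76 = 0.17378, K2/[H⁺] = 10^-3.26 = 0.00054954
α₁ = 1/(1 + 0.17378 + 0.00054954) = 1/1.1743 = 0.8515; α₂ = α₁·K2/[H⁺] = 0.0004680
α₁ + 2α₂ = 0.8525
DIC = CA / (α₁ + 2α₂) = 1.47 / 0.8525 = 1.72 mmol/L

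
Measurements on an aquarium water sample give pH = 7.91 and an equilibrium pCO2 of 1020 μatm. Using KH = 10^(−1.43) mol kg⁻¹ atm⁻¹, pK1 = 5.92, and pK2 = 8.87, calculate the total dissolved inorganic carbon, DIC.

DIC = 4.15 mmol/kg

[CO2*] = KH · pCO2 = 10^(−1.43) × 1020×10^-6 = 3.790×10^-5 mol/kg
α₀ = 1/(1 + K1/[H⁺] + K1K2/[H⁺]²) = 1/(1 + 10^+1.99 + 10^+1.03) = 0.009138
DIC = [CO2*]/α₀ = 3.790×10^-5 / 0.009138 = 4.15 mmol/kg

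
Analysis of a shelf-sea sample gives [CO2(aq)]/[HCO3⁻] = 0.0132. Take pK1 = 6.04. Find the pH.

From K1 = [H⁺][HCO3⁻]/[CO2(aq)]:  pH = pK1 − log₁₀([CO2(aq)]/[HCO3⁻])
log₁₀(0.0132) = -1.879
pH = 6.04 − (-1.879) = 7.92

pH = 7.92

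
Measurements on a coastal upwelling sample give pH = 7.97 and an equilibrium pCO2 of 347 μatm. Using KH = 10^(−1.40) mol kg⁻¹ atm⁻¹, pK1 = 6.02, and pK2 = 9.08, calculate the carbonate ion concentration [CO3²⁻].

[CO2*] = KH · pCO2 = 10^(−1.40) × 347×10^-6 = 1.381×10^-5 mol/kg
α₀ = 1/(1 + K1/[H⁺] + K1K2/[H⁺]²) = 1/(1 + 10^+1.95 + 10^+0.84) = 0.01030
DIC = [CO2*]/α₀ = 1.381×10^-5 / 0.01030 = 1.341 mmol/kg
[CO3²⁻] = α₂·DIC; α₂ = 0.07129, so [CO3²⁻] = 0.07129 × 1.341 = 0.0956 mmol/kg

[CO3²⁻] = 0.0956 mmol/kg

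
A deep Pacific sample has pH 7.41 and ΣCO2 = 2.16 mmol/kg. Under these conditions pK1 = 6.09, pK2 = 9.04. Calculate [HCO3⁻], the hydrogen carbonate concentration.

[HCO3⁻] = 2.02 mmol/kg

α₁ = 1 / (1 + [H⁺]/K1 + K2/[H⁺]) = 1 / (1 + 10^-1.32 + 10^-1.63)
   = 1 / (1 + 0.047863 + 0.023442) = 1/1.0713 = 0.9334
[HCO3⁻] = α₁ × DIC = 0.9334 × 2.16 = 2.02 mmol/kg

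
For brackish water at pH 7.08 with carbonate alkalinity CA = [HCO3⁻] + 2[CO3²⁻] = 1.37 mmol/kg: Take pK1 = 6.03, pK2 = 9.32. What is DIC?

DIC = 1.48 mmol/kg

CA = [HCO3⁻] + 2[CO3²⁻] = (α₁ + 2α₂)·DIC
At pH 7.08: [H⁺]/K1 = 10^-1.05 = 0.089125, K2/[H⁺] = 10^-2.24 = 0.0057544
α₁ = 1/(1 + 0.089125 + 0.0057544) = 1/1.0949 = 0.9133; α₂ = α₁·K2/[H⁺] = 0.005256
α₁ + 2α₂ = 0.9239
DIC = CA / (α₁ + 2α₂) = 1.37 / 0.9239 = 1.48 mmol/kg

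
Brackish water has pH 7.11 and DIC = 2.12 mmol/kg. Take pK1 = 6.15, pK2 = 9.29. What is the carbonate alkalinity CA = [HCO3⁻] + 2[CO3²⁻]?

CA = 1.92 mmol/kg

CA = [HCO3⁻] + 2[CO3²⁻] = (α₁ + 2α₂)·DIC
At pH 7.11: [H⁺]/K1 = 10^-0.96 = 0.10965, K2/[H⁺] = 10^-2.18 = 0.0066069
α₁ = 1/(1 + 0.10965 + 0.0066069) = 1/1.1163 = 0.8959; α₂ = α₁·K2/[H⁺] = 0.005919
α₁ + 2α₂ = 0.9077
CA = 0.9077 × 2.12 = 1.92 mmol/kg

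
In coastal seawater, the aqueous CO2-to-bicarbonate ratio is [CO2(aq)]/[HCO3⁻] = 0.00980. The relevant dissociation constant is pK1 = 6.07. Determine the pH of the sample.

From K1 = [H⁺][HCO3⁻]/[CO2(aq)]:  pH = pK1 − log₁₀([CO2(aq)]/[HCO3⁻])
log₁₀(0.00980) = -2.009
pH = 6.07 − (-2.009) = 8.08

pH = 8.08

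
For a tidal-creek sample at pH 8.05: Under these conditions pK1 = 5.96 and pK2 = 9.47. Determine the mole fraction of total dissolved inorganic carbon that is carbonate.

α₂ = 1 / (1 + [H⁺]/K2 + [H⁺]²/(K1K2)) = 1 / (1 + 10^+1.42 + 10^-0.67)
   = 1 / (1 + 26.303 + 0.21380) = 1/27.516 = 0.03634

α₂ = 0.0363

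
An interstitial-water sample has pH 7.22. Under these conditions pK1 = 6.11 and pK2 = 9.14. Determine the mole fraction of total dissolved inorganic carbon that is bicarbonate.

α₁ = 1 / (1 + [H⁺]/K1 + K2/[H⁺]) = 1 / (1 + 10^-1.11 + 10^-1.92)
   = 1 / (1 + 0.077625 + 0.012023) = 1/1.0896 = 0.9177

α₁ = 0.918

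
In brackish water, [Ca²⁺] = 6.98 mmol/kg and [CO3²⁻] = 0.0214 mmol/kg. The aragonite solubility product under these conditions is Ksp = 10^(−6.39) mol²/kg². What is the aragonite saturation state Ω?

Ksp = 10^(−6.39) = 4.074×10^-7
Ω = [Ca²⁺][CO3²⁻]/Ksp = (6.98×10^-3)(0.0214×10^-3) / 4.074×10^-7 = 0.367

Ω = 0.367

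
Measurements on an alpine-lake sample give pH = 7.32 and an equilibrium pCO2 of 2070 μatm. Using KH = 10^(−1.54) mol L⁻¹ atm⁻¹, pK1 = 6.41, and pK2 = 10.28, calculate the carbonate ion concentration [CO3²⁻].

[CO2*] = KH · pCO2 = 10^(−1.54) × 2070×10^-6 = 5.970×10^-5 mol/L
α₀ = 1/(1 + K1/[H⁺] + K1K2/[H⁺]²) = 1/(1 + 10^+0.91 + 10^-2.05) = 0.1094
DIC = [CO2*]/α₀ = 5.970×10^-5 / 0.1094 = 0.5455 mmol/L
[CO3²⁻] = α₂·DIC; α₂ = 0.0009754, so [CO3²⁻] = 0.0009754 × 0.5455 = 0.000532 mmol/L = 0.532 μmol/L

[CO3²⁻] = 0.532 μmol/L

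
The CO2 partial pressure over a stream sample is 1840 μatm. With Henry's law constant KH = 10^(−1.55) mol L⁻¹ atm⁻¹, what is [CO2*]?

[CO2*] = 51.9 μmol/L

KH = 10^(−1.55) = 2.818×10^-2 mol L⁻¹ atm⁻¹
[CO2*] = KH · pCO2 = 2.818×10^-2 × 1840×10^-6 atm = 5.19×10^-5 mol/L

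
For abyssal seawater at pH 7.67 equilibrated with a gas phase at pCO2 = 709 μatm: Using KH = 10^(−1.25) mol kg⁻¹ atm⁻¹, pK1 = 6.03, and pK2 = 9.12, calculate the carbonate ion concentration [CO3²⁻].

[CO2*] = KH · pCO2 = 10^(−1.25) × 709×10^-6 = 3.987×10^-5 mol/kg
α₀ = 1/(1 + K1/[H⁺] + K1K2/[H⁺]²) = 1/(1 + 10^+1.64 + 10^+0.19) = 0.02164
DIC = [CO2*]/α₀ = 3.987×10^-5 / 0.02164 = 1.842 mmol/kg
[CO3²⁻] = α₂·DIC; α₂ = 0.03352, so [CO3²⁻] = 0.03352 × 1.842 = 0.0618 mmol/kg

[CO3²⁻] = 0.0618 mmol/kg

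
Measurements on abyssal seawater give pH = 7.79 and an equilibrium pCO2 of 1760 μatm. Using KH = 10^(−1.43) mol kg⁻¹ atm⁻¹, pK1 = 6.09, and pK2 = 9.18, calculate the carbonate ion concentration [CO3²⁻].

[CO3²⁻] = 0.134 mmol/kg

[CO2*] = KH · pCO2 = 10^(−1.43) × 1760×10^-6 = 6.539×10^-5 mol/kg
α₀ = 1/(1 + K1/[H⁺] + K1K2/[H⁺]²) = 1/(1 + 10^+1.70 + 10^+0.31) = 0.01881
DIC = [CO2*]/α₀ = 6.539×10^-5 / 0.01881 = 3.476 mmol/kg
[CO3²⁻] = α₂·DIC; α₂ = 0.03841, so [CO3²⁻] = 0.03841 × 3.476 = 0.134 mmol/kg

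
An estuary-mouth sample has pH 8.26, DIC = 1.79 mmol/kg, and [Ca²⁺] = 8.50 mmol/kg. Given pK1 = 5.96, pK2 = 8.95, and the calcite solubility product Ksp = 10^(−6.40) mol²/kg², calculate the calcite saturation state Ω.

Ω = 6.45

α₂ = 1 / (1 + [H⁺]/K2 + [H⁺]²/(K1K2)) = 1 / (1 + 10^+0.69 + 10^-1.61)
   = 1 / (1 + 4.8978 + 0.024547) = 1/5.9223 = 0.1689
[CO3²⁻] = α₂ × DIC = 0.1689 × 1.79 = 0.3022 mmol/kg
Ksp = 10^(−6.40) = 3.981×10^-7
Ω = [Ca²⁺][CO3²⁻]/Ksp = (8.50×10^-3)(3.022×10^-4) / 3.981×10^-7 = 6.45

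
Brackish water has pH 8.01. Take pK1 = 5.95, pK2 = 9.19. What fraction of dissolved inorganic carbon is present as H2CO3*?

α₀ = 0.00810

α₀ = 1 / (1 + K1/[H⁺] + K1K2/[H⁺]²) = 1 / (1 + 10^+2.06 + 10^+0.88)
   = 1 / (1 + 114.82 + 7.5858) = 1/123.40 = 0.008104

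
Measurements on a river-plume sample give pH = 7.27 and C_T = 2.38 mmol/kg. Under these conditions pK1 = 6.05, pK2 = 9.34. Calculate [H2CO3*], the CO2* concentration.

[CO2*] = 0.134 mmol/kg

α₀ = 1 / (1 + K1/[H⁺] + K1K2/[H⁺]²) = 1 / (1 + 10^+1.22 + 10^-0.85)
   = 1 / (1 + 16.596 + 0.14125) = 1/17.737 = 0.05638
[CO2*] = α₀ × DIC = 0.05638 × 2.38 = 0.134 mmol/kg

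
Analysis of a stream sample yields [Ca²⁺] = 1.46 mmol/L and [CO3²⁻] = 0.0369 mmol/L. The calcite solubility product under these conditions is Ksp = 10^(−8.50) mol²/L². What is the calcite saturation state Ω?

Ksp = 10^(−8.50) = 3.162×10^-9
Ω = [Ca²⁺][CO3²⁻]/Ksp = (1.46×10^-3)(0.0369×10^-3) / 3.162×10^-9 = 17.0

Ω = 17.0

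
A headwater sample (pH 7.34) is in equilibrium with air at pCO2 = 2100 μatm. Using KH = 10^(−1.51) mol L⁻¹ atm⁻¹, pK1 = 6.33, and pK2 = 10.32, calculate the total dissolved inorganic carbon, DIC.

[CO2*] = KH · pCO2 = 10^(−1.51) × 2100×10^-6 = 6.490×10^-5 mol/L
α₀ = 1/(1 + K1/[H⁺] + K1K2/[H⁺]²) = 1/(1 + 10^+1.01 + 10^-1.97) = 0.08894
DIC = [CO2*]/α₀ = 6.490×10^-5 / 0.08894 = 0.730 mmol/L

DIC = 0.730 mmol/L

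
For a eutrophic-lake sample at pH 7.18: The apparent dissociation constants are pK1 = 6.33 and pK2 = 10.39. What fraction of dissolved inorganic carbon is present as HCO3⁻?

α₁ = 0.876

α₁ = 1 / (1 + [H⁺]/K1 + K2/[H⁺]) = 1 / (1 + 10^-0.85 + 10^-3.21)
   = 1 / (1 + 0.14125 + 0.00061660) = 1/1.1419 = 0.8758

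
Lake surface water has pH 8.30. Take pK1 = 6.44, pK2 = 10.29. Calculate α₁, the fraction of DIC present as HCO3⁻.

α₁ = 1 / (1 + [H⁺]/K1 + K2/[H⁺]) = 1 / (1 + 10^-1.86 + 10^-1.99)
   = 1 / (1 + 0.013804 + 0.010233) = 1/1.0240 = 0.9765

α₁ = 0.977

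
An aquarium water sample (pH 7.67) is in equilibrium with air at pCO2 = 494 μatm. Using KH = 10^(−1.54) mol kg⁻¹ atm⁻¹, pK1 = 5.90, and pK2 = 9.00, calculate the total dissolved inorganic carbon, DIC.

DIC = 0.892 mmol/kg

[CO2*] = KH · pCO2 = 10^(−1.54) × 494×10^-6 = 1.425×10^-5 mol/kg
α₀ = 1/(1 + K1/[H⁺] + K1K2/[H⁺]²) = 1/(1 + 10^+1.77 + 10^+0.44) = 0.01596
DIC = [CO2*]/α₀ = 1.425×10^-5 / 0.01596 = 0.892 mmol/kg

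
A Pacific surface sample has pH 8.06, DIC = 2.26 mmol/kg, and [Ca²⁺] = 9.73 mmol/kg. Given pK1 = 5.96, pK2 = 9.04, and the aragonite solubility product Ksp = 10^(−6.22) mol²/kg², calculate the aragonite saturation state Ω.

α₂ = 1 / (1 + [H⁺]/K2 + [H⁺]²/(K1K2)) = 1 / (1 + 10^+0.98 + 10^-1.12)
   = 1 / (1 + 9.5499 + 0.075858) = 1/10.626 = 0.09411
[CO3²⁻] = α₂ × DIC = 0.09411 × 2.26 = 0.2127 mmol/kg
Ksp = 10^(−6.22) = 6.026×10^-7
Ω = [Ca²⁺][CO3²⁻]/Ksp = (9.73×10^-3)(2.127×10^-4) / 6.026×10^-7 = 3.43

Ω = 3.43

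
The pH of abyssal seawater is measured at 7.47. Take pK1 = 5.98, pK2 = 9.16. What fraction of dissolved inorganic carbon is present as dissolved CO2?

α₀ = 1 / (1 + K1/[H⁺] + K1K2/[H⁺]²) = 1 / (1 + 10^+1.49 + 10^-0.20)
   = 1 / (1 + 30.903 + 0.63096) = 1/32.534 = 0.03074

α₀ = 0.0307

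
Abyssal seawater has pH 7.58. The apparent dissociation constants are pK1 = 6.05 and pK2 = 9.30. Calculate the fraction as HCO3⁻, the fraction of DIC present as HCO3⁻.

α₁ = 1 / (1 + [H⁺]/K1 + K2/[H⁺]) = 1 / (1 + 10^-1.53 + 10^-1.72)
   = 1 / (1 + 0.029512 + 0.019055) = 1/1.0486 = 0.9537

α₁ = 0.954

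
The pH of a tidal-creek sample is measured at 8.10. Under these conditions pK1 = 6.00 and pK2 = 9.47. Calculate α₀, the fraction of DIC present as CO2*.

α₀ = 1 / (1 + K1/[H⁺] + K1K2/[H⁺]²) = 1 / (1 + 10^+2.10 + 10^+0.73)
   = 1 / (1 + 125.89 + 5.3703) = 1/132.26 = 0.007561

α₀ = 0.00756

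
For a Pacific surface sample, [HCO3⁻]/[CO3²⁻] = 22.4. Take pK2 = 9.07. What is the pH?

From K2 = [H⁺][CO3²⁻]/[HCO3⁻]:  pH = pK2 − log₁₀([HCO3⁻]/[CO3²⁻])
log₁₀(22.4) = +1.350
pH = 9.07 − (+1.350) = 7.72

pH = 7.72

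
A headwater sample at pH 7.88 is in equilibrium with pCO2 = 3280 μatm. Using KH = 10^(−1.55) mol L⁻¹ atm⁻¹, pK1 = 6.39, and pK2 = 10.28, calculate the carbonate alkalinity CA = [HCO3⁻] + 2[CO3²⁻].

[CO2*] = KH · pCO2 = 10^(−1.55) × 3280×10^-6 = 9.244×10^-5 mol/L
α₀ = 1/(1 + K1/[H⁺] + K1K2/[H⁺]²) = 1/(1 + 10^+1.49 + 10^-0.91) = 0.03122
DIC = [CO2*]/α₀ = 9.244×10^-5 / 0.03122 = 2.961 mmol/L
CA = (α₁ + 2α₂)·DIC = (0.9649 + 2×0.003841) × 2.961 = 2.88 mmol/L

CA = 2.88 mmol/L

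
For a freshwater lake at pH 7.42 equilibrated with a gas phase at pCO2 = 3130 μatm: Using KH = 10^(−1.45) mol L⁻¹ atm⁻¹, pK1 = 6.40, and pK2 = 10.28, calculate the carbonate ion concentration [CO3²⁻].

[CO2*] = KH · pCO2 = 10^(−1.45) × 3130×10^-6 = 1.111×10^-4 mol/L
α₀ = 1/(1 + K1/[H⁺] + K1K2/[H⁺]²) = 1/(1 + 10^+1.02 + 10^-1.84) = 0.08706
DIC = [CO2*]/α₀ = 1.111×10^-4 / 0.08706 = 1.276 mmol/L
[CO3²⁻] = α₂·DIC; α₂ = 0.001258, so [CO3²⁻] = 0.001258 × 1.276 = 0.00161 mmol/L = 1.61 μmol/L

[CO3²⁻] = 1.61 μmol/L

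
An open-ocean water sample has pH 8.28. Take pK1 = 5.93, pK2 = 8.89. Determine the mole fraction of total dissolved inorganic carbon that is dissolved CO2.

α₀ = 0.00357

α₀ = 1 / (1 + K1/[H⁺] + K1K2/[H⁺]²) = 1 / (1 + 10^+2.35 + 10^+1.74)
   = 1 / (1 + 223.87 + 54.954) = 1/279.83 = 0.003574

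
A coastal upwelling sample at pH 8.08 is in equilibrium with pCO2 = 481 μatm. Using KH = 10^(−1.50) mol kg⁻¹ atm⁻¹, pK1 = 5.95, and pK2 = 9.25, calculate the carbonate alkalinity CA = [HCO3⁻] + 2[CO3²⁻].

CA = 2.33 mmol/kg

[CO2*] = KH · pCO2 = 10^(−1.50) × 481×10^-6 = 1.521×10^-5 mol/kg
α₀ = 1/(1 + K1/[H⁺] + K1K2/[H⁺]²) = 1/(1 + 10^+2.13 + 10^+0.96) = 0.006896
DIC = [CO2*]/α₀ = 1.521×10^-5 / 0.006896 = 2.206 mmol/kg
CA = (α₁ + 2α₂)·DIC = (0.9302 + 2×0.06289) × 2.206 = 2.33 mmol/kg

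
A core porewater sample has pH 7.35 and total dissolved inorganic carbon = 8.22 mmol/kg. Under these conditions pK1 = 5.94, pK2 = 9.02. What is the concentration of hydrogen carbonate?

α₁ = 1 / (1 + [H⁺]/K1 + K2/[H⁺]) = 1 / (1 + 10^-1.41 + 10^-1.67)
   = 1 / (1 + 0.038905 + 0.021380) = 1/1.0603 = 0.9431
[HCO3⁻] = α₁ × DIC = 0.9431 × 8.22 = 7.75 mmol/kg

[HCO3⁻] = 7.75 mmol/kg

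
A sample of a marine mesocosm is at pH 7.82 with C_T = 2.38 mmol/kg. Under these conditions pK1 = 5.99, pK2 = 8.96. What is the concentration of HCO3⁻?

α₁ = 1 / (1 + [H⁺]/K1 + K2/[H⁺]) = 1 / (1 + 10^-1.83 + 10^-1.14)
   = 1 / (1 + 0.014791 + 0.072444) = 1/1.0872 = 0.9198
[HCO3⁻] = α₁ × DIC = 0.9198 × 2.38 = 2.19 mmol/kg

[HCO3⁻] = 2.19 mmol/kg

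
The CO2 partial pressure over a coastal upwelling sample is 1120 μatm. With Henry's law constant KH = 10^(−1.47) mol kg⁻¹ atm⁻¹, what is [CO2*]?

[CO2*] = 38.0 μmol/kg

KH = 10^(−1.47) = 3.388×10^-2 mol kg⁻¹ atm⁻¹
[CO2*] = KH · pCO2 = 3.388×10^-2 × 1120×10^-6 atm = 3.80×10^-5 mol/kg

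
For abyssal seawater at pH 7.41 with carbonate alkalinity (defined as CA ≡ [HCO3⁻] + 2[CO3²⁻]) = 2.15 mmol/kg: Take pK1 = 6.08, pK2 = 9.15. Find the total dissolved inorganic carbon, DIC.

CA = [HCO3⁻] + 2[CO3²⁻] = (α₁ + 2α₂)·DIC
At pH 7.41: [H⁺]/K1 = 10^-1.33 = 0.046774, K2/[H⁺] = 10^-1.74 = 0.018197
α₁ = 1/(1 + 0.046774 + 0.018197) = 1/1.0650 = 0.9390; α₂ = α₁·K2/[H⁺] = 0.01709
α₁ + 2α₂ = 0.9732
DIC = CA / (α₁ + 2α₂) = 2.15 / 0.9732 = 2.21 mmol/kg

DIC = 2.21 mmol/kg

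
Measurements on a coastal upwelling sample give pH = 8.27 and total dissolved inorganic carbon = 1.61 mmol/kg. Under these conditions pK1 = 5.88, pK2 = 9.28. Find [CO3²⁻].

[CO3²⁻] = 0.143 mmol/kg

α₂ = 1 / (1 + [H⁺]/K2 + [H⁺]²/(K1K2)) = 1 / (1 + 10^+1.01 + 10^-1.38)
   = 1 / (1 + 10.233 + 0.041687) = 1/11.275 = 0.08869
[CO3²⁻] = α₂ × DIC = 0.08869 × 1.61 = 0.143 mmol/kg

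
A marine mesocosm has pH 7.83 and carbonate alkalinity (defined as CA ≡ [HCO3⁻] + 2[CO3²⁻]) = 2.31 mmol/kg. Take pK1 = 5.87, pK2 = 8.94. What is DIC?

CA = [HCO3⁻] + 2[CO3²⁻] = (α₁ + 2α₂)·DIC
At pH 7.83: [H⁺]/K1 = 10^-1.96 = 0.010965, K2/[H⁺] = 10^-1.11 = 0.077625
α₁ = 1/(1 + 0.010965 + 0.077625) = 1/1.0886 = 0.9186; α₂ = α₁·K2/[H⁺] = 0.07131
α₁ + 2α₂ = 1.0612
DIC = CA / (α₁ + 2α₂) = 2.31 / 1.0612 = 2.18 mmol/kg

DIC = 2.18 mmol/kg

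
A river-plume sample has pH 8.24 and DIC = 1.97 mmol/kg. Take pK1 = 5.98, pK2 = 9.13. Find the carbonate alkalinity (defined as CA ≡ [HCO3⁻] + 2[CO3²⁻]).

CA = [HCO3⁻] + 2[CO3²⁻] = (α₁ + 2α₂)·DIC
At pH 8.24: [H⁺]/K1 = 10^-2.26 = 0.0054954, K2/[H⁺] = 10^-0.89 = 0.12882
α₁ = 1/(1 + 0.0054954 + 0.12882) = 1/1.1343 = 0.8816; α₂ = α₁·K2/[H⁺] = 0.1136
α₁ + 2α₂ = 1.1087
CA = 1.1087 × 1.97 = 2.18 mmol/kg

CA = 2.18 mmol/kg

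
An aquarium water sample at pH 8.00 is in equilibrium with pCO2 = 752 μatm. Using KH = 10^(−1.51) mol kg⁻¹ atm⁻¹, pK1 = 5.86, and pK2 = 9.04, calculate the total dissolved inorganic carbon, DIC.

DIC = 3.52 mmol/kg

[CO2*] = KH · pCO2 = 10^(−1.51) × 752×10^-6 = 2.324×10^-5 mol/kg
α₀ = 1/(1 + K1/[H⁺] + K1K2/[H⁺]²) = 1/(1 + 10^+2.14 + 10^+1.10) = 0.006595
DIC = [CO2*]/α₀ = 2.324×10^-5 / 0.006595 = 3.52 mmol/kg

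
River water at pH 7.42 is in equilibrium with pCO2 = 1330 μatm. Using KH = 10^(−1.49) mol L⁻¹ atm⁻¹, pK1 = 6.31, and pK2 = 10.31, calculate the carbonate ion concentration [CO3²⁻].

[CO2*] = KH · pCO2 = 10^(−1.49) × 1330×10^-6 = 4.304×10^-5 mol/L
α₀ = 1/(1 + K1/[H⁺] + K1K2/[H⁺]²) = 1/(1 + 10^+1.11 + 10^-1.78) = 0.07195
DIC = [CO2*]/α₀ = 4.304×10^-5 / 0.07195 = 0.5982 mmol/L
[CO3²⁻] = α₂·DIC; α₂ = 0.001194, so [CO3²⁻] = 0.001194 × 0.5982 = 0.000714 mmol/L = 0.714 μmol/L

[CO3²⁻] = 0.714 μmol/L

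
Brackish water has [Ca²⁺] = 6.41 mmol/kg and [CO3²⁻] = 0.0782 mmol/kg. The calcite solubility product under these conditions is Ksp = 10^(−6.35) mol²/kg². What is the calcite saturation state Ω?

Ω = 1.12

Ksp = 10^(−6.35) = 4.467×10^-7
Ω = [Ca²⁺][CO3²⁻]/Ksp = (6.41×10^-3)(0.0782×10^-3) / 4.467×10^-7 = 1.12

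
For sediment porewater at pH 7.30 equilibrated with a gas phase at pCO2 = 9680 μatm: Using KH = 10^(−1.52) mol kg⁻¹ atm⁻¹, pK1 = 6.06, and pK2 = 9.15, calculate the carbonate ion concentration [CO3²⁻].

[CO2*] = KH · pCO2 = 10^(−1.52) × 9680×10^-6 = 2.923×10^-4 mol/kg
α₀ = 1/(1 + K1/[H⁺] + K1K2/[H⁺]²) = 1/(1 + 10^+1.24 + 10^-0.61) = 0.05370
DIC = [CO2*]/α₀ = 2.923×10^-4 / 0.05370 = 5.444 mmol/kg
[CO3²⁻] = α₂·DIC; α₂ = 0.01318, so [CO3²⁻] = 0.01318 × 5.444 = 0.0718 mmol/kg

[CO3²⁻] = 0.0718 mmol/kg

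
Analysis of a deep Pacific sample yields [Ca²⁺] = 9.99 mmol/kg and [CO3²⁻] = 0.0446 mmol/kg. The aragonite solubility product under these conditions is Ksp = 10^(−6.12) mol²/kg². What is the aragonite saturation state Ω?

Ksp = 10^(−6.12) = 7.586×10^-7
Ω = [Ca²⁺][CO3²⁻]/Ksp = (9.99×10^-3)(0.0446×10^-3) / 7.586×10^-7 = 0.587

Ω = 0.587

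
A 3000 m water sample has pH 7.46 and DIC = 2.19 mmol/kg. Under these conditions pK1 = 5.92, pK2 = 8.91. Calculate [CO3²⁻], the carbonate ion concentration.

[CO3²⁻] = 0.0730 mmol/kg

α₂ = 1 / (1 + [H⁺]/K2 + [H⁺]²/(K1K2)) = 1 / (1 + 10^+1.45 + 10^-0.09)
   = 1 / (1 + 28.184 + 0.81283) = 1/29.997 = 0.03334
[CO3²⁻] = α₂ × DIC = 0.03334 × 2.19 = 0.0730 mmol/kg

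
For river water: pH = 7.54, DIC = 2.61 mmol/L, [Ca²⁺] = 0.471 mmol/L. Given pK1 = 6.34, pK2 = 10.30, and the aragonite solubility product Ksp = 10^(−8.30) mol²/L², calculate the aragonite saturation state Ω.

α₂ = 1 / (1 + [H⁺]/K2 + [H⁺]²/(K1K2)) = 1 / (1 + 10^+2.76 + 10^+1.56)
   = 1 / (1 + 575.44 + 36.308) = 1/612.75 = 0.001632
[CO3²⁻] = α₂ × DIC = 0.001632 × 2.61 = 0.004260 mmol/L = 4.260 μmol/L
Ksp = 10^(−8.30) = 5.012×10^-9
Ω = [Ca²⁺][CO3²⁻]/Ksp = (0.471×10^-3)(4.260×10^-6) / 5.012×10^-9 = 0.400

Ω = 0.400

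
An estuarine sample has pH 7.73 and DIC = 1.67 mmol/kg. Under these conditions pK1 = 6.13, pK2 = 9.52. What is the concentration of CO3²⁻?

[CO3²⁻] = 0.0260 mmol/kg

α₂ = 1 / (1 + [H⁺]/K2 + [H⁺]²/(K1K2)) = 1 / (1 + 10^+1.79 + 10^+0.19)
   = 1 / (1 + 61.660 + 1.5488) = 1/64.208 = 0.01557
[CO3²⁻] = α₂ × DIC = 0.01557 × 1.67 = 0.0260 mmol/kg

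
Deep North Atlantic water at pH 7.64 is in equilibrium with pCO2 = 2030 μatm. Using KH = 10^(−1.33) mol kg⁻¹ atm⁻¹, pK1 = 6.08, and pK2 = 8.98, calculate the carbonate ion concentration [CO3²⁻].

[CO3²⁻] = 0.158 mmol/kg

[CO2*] = KH · pCO2 = 10^(−1.33) × 2030×10^-6 = 9.495×10^-5 mol/kg
α₀ = 1/(1 + K1/[H⁺] + K1K2/[H⁺]²) = 1/(1 + 10^+1.56 + 10^+0.22) = 0.02566
DIC = [CO2*]/α₀ = 9.495×10^-5 / 0.02566 = 3.700 mmol/kg
[CO3²⁻] = α₂·DIC; α₂ = 0.04259, so [CO3²⁻] = 0.04259 × 3.700 = 0.158 mmol/kg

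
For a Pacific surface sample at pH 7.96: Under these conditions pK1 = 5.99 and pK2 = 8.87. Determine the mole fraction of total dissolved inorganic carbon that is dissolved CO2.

α₀ = 1 / (1 + K1/[H⁺] + K1K2/[H⁺]²) = 1 / (1 + 10^+1.97 + 10^+1.06)
   = 1 / (1 + 93.325 + 11.482) = 1/105.81 = 0.009451

α₀ = 0.00945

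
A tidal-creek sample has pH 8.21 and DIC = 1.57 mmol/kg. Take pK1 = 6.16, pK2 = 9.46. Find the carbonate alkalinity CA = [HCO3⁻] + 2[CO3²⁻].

CA = [HCO3⁻] + 2[CO3²⁻] = (α₁ + 2α₂)·DIC
At pH 8.21: [H⁺]/K1 = 10^-2.05 = 0.0089125, K2/[H⁺] = 10^-1.25 = 0.056234
α₁ = 1/(1 + 0.0089125 + 0.056234) = 1/1.0651 = 0.9388; α₂ = α₁·K2/[H⁺] = 0.05279
α₁ + 2α₂ = 1.0444
CA = 1.0444 × 1.57 = 1.64 mmol/kg

CA = 1.64 mmol/kg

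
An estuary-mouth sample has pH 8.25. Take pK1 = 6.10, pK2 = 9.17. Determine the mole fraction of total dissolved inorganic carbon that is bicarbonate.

α₁ = 1 / (1 + [H⁺]/K1 + K2/[H⁺]) = 1 / (1 + 10^-2.15 + 10^-0.92)
   = 1 / (1 + 0.0070795 + 0.12023) = 1/1.1273 = 0.8871

α₁ = 0.887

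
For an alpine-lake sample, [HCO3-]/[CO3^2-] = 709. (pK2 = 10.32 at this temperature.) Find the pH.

From K2 = [H⁺][CO3^2-]/[HCO3-]:  pH = pK2 − log₁₀([HCO3-]/[CO3^2-])
log₁₀(709) = +2.851
pH = 10.32 − (+2.851) = 7.47

pH = 7.47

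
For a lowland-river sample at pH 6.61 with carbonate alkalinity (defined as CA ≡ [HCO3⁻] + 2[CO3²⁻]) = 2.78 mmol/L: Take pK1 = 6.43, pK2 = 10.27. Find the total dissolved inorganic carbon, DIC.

DIC = 4.62 mmol/L

CA = [HCO3⁻] + 2[CO3²⁻] = (α₁ + 2α₂)·DIC
At pH 6.61: [H⁺]/K1 = 10^-0.18 = 0.66069, K2/[H⁺] = 10^-3.66 = 0.00021878
α₁ = 1/(1 + 0.66069 + 0.00021878) = 1/1.6609 = 0.6021; α₂ = α₁·K2/[H⁺] = 0.0001317
α₁ + 2α₂ = 0.6023
DIC = CA / (α₁ + 2α₂) = 2.78 / 0.6023 = 4.62 mmol/L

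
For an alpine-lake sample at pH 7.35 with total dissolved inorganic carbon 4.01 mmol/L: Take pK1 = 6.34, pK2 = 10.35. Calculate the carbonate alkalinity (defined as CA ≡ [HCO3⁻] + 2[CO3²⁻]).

CA = [HCO3⁻] + 2[CO3²⁻] = (α₁ + 2α₂)·DIC
At pH 7.35: [H⁺]/K1 = 10^-1.01 = 0.097724, K2/[H⁺] = 10^-3.00 = 0.0010000
α₁ = 1/(1 + 0.097724 + 0.0010000) = 1/1.0987 = 0.9101; α₂ = α₁·K2/[H⁺] = 0.0009101
α₁ + 2α₂ = 0.9120
CA = 0.9120 × 4.01 = 3.66 mmol/L

CA = 3.66 mmol/L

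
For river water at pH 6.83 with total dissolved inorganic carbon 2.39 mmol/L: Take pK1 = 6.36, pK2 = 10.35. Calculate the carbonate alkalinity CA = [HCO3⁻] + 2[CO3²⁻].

CA = 1.79 mmol/L

CA = [HCO3⁻] + 2[CO3²⁻] = (α₁ + 2α₂)·DIC
At pH 6.83: [H⁺]/K1 = 10^-0.47 = 0.33884, K2/[H⁺] = 10^-3.52 = 0.00030200
α₁ = 1/(1 + 0.33884 + 0.00030200) = 1/1.3391 = 0.7467; α₂ = α₁·K2/[H⁺] = 0.0002255
α₁ + 2α₂ = 0.7472
CA = 0.7472 × 2.39 = 1.79 mmol/L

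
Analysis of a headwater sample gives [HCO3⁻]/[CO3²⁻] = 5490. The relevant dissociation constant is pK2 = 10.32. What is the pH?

pH = 6.58

From K2 = [H⁺][CO3²⁻]/[HCO3⁻]:  pH = pK2 − log₁₀([HCO3⁻]/[CO3²⁻])
log₁₀(5490) = +3.740
pH = 10.32 − (+3.740) = 6.58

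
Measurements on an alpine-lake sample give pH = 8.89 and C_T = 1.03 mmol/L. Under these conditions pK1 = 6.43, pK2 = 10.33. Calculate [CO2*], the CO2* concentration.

[CO2*] = 3.43 μmol/L

α₀ = 1 / (1 + K1/[H⁺] + K1K2/[H⁺]²) = 1 / (1 + 10^+2.46 + 10^+1.02)
   = 1 / (1 + 288.40 + 10.471) = 1/299.87 = 0.003335
[CO2*] = α₀ × DIC = 0.003335 × 1.03 = 0.00343 mmol/L = 3.43 μmol/L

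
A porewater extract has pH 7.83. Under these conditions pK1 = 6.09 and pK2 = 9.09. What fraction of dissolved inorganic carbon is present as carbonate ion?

α₂ = 0.0512

α₂ = 1 / (1 + [H⁺]/K2 + [H⁺]²/(K1K2)) = 1 / (1 + 10^+1.26 + 10^-0.48)
   = 1 / (1 + 18.197 + 0.33113) = 1/19.528 = 0.05121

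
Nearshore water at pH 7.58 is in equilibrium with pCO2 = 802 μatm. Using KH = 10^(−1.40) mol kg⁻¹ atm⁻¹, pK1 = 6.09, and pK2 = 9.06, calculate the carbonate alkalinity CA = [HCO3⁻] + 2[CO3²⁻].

CA = 1.05 mmol/kg

[CO2*] = KH · pCO2 = 10^(−1.40) × 802×10^-6 = 3.193×10^-5 mol/kg
α₀ = 1/(1 + K1/[H⁺] + K1K2/[H⁺]²) = 1/(1 + 10^+1.49 + 10^+0.01) = 0.03037
DIC = [CO2*]/α₀ = 3.193×10^-5 / 0.03037 = 1.051 mmol/kg
CA = (α₁ + 2α₂)·DIC = (0.9386 + 2×0.03108) × 1.051 = 1.05 mmol/kg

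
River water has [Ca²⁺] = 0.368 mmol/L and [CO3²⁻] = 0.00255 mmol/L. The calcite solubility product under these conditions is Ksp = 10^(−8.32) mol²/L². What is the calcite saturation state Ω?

Ksp = 10^(−8.32) = 4.786×10^-9
Ω = [Ca²⁺][CO3²⁻]/Ksp = (0.368×10^-3)(0.00255×10^-3) / 4.786×10^-9 = 0.196

Ω = 0.196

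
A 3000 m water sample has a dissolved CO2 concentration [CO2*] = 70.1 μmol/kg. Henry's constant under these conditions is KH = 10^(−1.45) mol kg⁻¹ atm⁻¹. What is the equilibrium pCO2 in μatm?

KH = 10^(−1.45) = 3.548×10^-2 mol kg⁻¹ atm⁻¹
pCO2 = [CO2*]/KH = 70.1×10^-6 / 3.548×10^-2 = 1.98×10^-3 atm = 1980 μatm

pCO2 = 1980 μatm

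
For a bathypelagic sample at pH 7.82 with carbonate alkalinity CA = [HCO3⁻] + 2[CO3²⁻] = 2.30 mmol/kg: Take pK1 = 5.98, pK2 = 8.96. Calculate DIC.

DIC = 2.18 mmol/kg

CA = [HCO3⁻] + 2[CO3²⁻] = (α₁ + 2α₂)·DIC
At pH 7.82: [H⁺]/K1 = 10^-1.84 = 0.014454, K2/[H⁺] = 10^-1.14 = 0.072444
α₁ = 1/(1 + 0.014454 + 0.072444) = 1/1.0869 = 0.9200; α₂ = α₁·K2/[H⁺] = 0.06665
α₁ + 2α₂ = 1.0534
DIC = CA / (α₁ + 2α₂) = 2.30 / 1.0534 = 2.18 mmol/kg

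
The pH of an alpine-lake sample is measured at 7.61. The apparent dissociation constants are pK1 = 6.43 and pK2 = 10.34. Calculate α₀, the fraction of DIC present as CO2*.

α₀ = 0.0619

α₀ = 1 / (1 + K1/[H⁺] + K1K2/[H⁺]²) = 1 / (1 + 10^+1.18 + 10^-1.55)
   = 1 / (1 + 15.136 + 0.028184) = 1/16.164 = 0.06187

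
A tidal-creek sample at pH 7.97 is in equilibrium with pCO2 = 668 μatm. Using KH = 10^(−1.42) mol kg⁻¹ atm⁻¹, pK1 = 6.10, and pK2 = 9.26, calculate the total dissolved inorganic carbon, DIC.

[CO2*] = KH · pCO2 = 10^(−1.42) × 668×10^-6 = 2.540×10^-5 mol/kg
α₀ = 1/(1 + K1/[H⁺] + K1K2/[H⁺]²) = 1/(1 + 10^+1.87 + 10^+0.58) = 0.01267
DIC = [CO2*]/α₀ = 2.540×10^-5 / 0.01267 = 2.00 mmol/kg

DIC = 2.00 mmol/kg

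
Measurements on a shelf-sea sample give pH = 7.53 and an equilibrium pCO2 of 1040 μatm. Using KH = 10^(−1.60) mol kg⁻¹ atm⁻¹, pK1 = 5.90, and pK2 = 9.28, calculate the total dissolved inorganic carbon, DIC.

[CO2*] = KH · pCO2 = 10^(−1.60) × 1040×10^-6 = 2.612×10^-5 mol/kg
α₀ = 1/(1 + K1/[H⁺] + K1K2/[H⁺]²) = 1/(1 + 10^+1.63 + 10^-0.12) = 0.02251
DIC = [CO2*]/α₀ = 2.612×10^-5 / 0.02251 = 1.16 mmol/kg

DIC = 1.16 mmol/kg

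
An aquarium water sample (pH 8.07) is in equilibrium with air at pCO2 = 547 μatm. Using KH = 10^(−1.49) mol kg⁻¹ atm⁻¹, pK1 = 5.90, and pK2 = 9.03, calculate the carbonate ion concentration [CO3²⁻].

[CO2*] = KH · pCO2 = 10^(−1.49) × 547×10^-6 = 1.770×10^-5 mol/kg
α₀ = 1/(1 + K1/[H⁺] + K1K2/[H⁺]²) = 1/(1 + 10^+2.17 + 10^+1.21) = 0.006056
DIC = [CO2*]/α₀ = 1.770×10^-5 / 0.006056 = 2.923 mmol/kg
[CO3²⁻] = α₂·DIC; α₂ = 0.09821, so [CO3²⁻] = 0.09821 × 2.923 = 0.287 mmol/kg

[CO3²⁻] = 0.287 mmol/kg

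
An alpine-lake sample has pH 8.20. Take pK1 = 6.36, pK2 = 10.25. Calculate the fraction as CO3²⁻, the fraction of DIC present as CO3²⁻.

α₂ = 0.00871

α₂ = 1 / (1 + [H⁺]/K2 + [H⁺]²/(K1K2)) = 1 / (1 + 10^+2.05 + 10^+0.21)
   = 1 / (1 + 112.20 + 1.6218) = 1/114.82 = 0.008709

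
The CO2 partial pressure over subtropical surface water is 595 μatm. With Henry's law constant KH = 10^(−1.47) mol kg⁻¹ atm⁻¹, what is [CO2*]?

KH = 10^(−1.47) = 3.388×10^-2 mol kg⁻¹ atm⁻¹
[CO2*] = KH · pCO2 = 3.388×10^-2 × 595×10^-6 atm = 2.02×10^-5 mol/kg

[CO2*] = 20.2 μmol/kg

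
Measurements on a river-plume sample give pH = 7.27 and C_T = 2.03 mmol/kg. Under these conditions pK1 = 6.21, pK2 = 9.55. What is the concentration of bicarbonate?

α₁ = 1 / (1 + [H⁺]/K1 + K2/[H⁺]) = 1 / (1 + 10^-1.06 + 10^-2.28)
   = 1 / (1 + 0.087096 + 0.0052481) = 1/1.0923 = 0.9155
[HCO3⁻] = α₁ × DIC = 0.9155 × 2.03 = 1.86 mmol/kg

[HCO3⁻] = 1.86 mmol/kg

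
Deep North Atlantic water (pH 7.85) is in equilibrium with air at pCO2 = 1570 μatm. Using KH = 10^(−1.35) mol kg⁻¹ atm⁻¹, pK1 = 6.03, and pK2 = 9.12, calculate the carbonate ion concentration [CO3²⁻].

[CO2*] = KH · pCO2 = 10^(−1.35) × 1570×10^-6 = 7.013×10^-5 mol/kg
α₀ = 1/(1 + K1/[H⁺] + K1K2/[H⁺]²) = 1/(1 + 10^+1.82 + 10^+0.55) = 0.01416
DIC = [CO2*]/α₀ = 7.013×10^-5 / 0.01416 = 4.952 mmol/kg
[CO3²⁻] = α₂·DIC; α₂ = 0.05024, so [CO3²⁻] = 0.05024 × 4.952 = 0.249 mmol/kg

[CO3²⁻] = 0.249 mmol/kg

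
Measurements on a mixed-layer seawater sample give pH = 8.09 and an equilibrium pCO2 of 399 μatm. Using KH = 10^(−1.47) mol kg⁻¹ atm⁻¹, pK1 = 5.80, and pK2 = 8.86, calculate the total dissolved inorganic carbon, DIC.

[CO2*] = KH · pCO2 = 10^(−1.47) × 399×10^-6 = 1.352×10^-5 mol/kg
α₀ = 1/(1 + K1/[H⁺] + K1K2/[H⁺]²) = 1/(1 + 10^+2.29 + 10^+1.52) = 0.004365
DIC = [CO2*]/α₀ = 1.352×10^-5 / 0.004365 = 3.10 mmol/kg

DIC = 3.10 mmol/kg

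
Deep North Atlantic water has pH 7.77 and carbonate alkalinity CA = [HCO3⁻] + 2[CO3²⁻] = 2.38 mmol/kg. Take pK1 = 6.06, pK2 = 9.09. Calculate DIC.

CA = [HCO3⁻] + 2[CO3²⁻] = (α₁ + 2α₂)·DIC
At pH 7.77: [H⁺]/K1 = 10^-1.71 = 0.019498, K2/[H⁺] = 10^-1.32 = 0.047863
α₁ = 1/(1 + 0.019498 + 0.047863) = 1/1.0674 = 0.9369; α₂ = α₁·K2/[H⁺] = 0.04484
α₁ + 2α₂ = 1.0266
DIC = CA / (α₁ + 2α₂) = 2.38 / 1.0266 = 2.32 mmol/kg

DIC = 2.32 mmol/kg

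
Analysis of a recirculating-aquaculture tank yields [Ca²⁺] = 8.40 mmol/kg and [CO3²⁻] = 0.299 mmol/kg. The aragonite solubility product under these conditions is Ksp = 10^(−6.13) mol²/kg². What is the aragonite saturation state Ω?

Ω = 3.39

Ksp = 10^(−6.13) = 7.413×10^-7
Ω = [Ca²⁺][CO3²⁻]/Ksp = (8.40×10^-3)(0.299×10^-3) / 7.413×10^-7 = 3.39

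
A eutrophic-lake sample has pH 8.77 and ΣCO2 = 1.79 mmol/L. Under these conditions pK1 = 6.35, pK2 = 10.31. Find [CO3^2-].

[CO3²⁻] = 0.0500 mmol/L

α₂ = 1 / (1 + [H⁺]/K2 + [H⁺]²/(K1K2)) = 1 / (1 + 10^+1.54 + 10^-0.88)
   = 1 / (1 + 34.674 + 0.13183) = 1/35.806 = 0.02793
[CO3²⁻] = α₂ × DIC = 0.02793 × 1.79 = 0.0500 mmol/L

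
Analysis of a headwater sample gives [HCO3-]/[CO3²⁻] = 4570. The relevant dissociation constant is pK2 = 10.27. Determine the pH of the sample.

pH = 6.61

From K2 = [H⁺][CO3²⁻]/[HCO3-]:  pH = pK2 − log₁₀([HCO3-]/[CO3²⁻])
log₁₀(4570) = +3.660
pH = 10.27 − (+3.660) = 6.61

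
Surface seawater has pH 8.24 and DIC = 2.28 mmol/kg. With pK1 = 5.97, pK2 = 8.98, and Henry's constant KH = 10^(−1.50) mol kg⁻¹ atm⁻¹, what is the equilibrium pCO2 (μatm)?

α₀ = 1 / (1 + K1/[H⁺] + K1K2/[H⁺]²) = 1 / (1 + 10^+2.27 + 10^+1.53)
   = 1 / (1 + 186.21 + 33.884) = 1/221.09 = 0.004523
[CO2*] = α₀ × DIC = 0.004523 × 2.28 = 0.01031 mmol/kg = 10.31 μmol/kg
pCO2 = [CO2*]/KH = 1.031×10^-5 / 3.162×10^-2 = 326 μatm

pCO2 = 326 μatm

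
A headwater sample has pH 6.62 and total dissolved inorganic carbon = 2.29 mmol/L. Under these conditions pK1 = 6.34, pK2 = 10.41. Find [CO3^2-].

α₂ = 1 / (1 + [H⁺]/K2 + [H⁺]²/(K1K2)) = 1 / (1 + 10^+3.79 + 10^+3.51)
   = 1 / (1 + 6166.0 + 3235.9) = 1/9402.9 = 0.0001064
[CO3²⁻] = α₂ × DIC = 0.0001064 × 2.29 = 0.000244 mmol/L = 0.244 μmol/L

[CO3²⁻] = 0.244 μmol/L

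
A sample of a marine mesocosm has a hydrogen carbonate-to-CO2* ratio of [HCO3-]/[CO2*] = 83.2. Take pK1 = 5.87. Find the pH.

pH = 7.79

From K1 = [H⁺][HCO3-]/[CO2*]:  pH = pK1 + log₁₀([HCO3-]/[CO2*])
log₁₀(83.2) = +1.920
pH = 5.87 + (+1.920) = 7.79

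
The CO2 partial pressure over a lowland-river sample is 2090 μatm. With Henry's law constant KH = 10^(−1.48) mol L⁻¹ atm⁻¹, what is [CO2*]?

KH = 10^(−1.48) = 3.311×10^-2 mol L⁻¹ atm⁻¹
[CO2*] = KH · pCO2 = 3.311×10^-2 × 2090×10^-6 atm = 6.92×10^-5 mol/L

[CO2*] = 69.2 μmol/L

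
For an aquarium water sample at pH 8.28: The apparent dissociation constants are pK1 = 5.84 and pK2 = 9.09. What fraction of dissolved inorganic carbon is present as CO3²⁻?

α₂ = 0.134

α₂ = 1 / (1 + [H⁺]/K2 + [H⁺]²/(K1K2)) = 1 / (1 + 10^+0.81 + 10^-1.63)
   = 1 / (1 + 6.4565 + 0.023442) = 1/7.4800 = 0.1337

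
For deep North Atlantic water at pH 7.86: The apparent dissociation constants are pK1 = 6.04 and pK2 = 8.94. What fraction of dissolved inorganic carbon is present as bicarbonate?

α₁ = 0.910

α₁ = 1 / (1 + [H⁺]/K1 + K2/[H⁺]) = 1 / (1 + 10^-1.82 + 10^-1.08)
   = 1 / (1 + 0.015136 + 0.083176) = 1/1.0983 = 0.9105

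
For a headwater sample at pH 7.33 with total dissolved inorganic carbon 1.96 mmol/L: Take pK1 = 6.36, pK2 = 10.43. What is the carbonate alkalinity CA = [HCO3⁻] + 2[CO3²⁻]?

CA = [HCO3⁻] + 2[CO3²⁻] = (α₁ + 2α₂)·DIC
At pH 7.33: [H⁺]/K1 = 10^-0.97 = 0.10715, K2/[H⁺] = 10^-3.10 = 0.00079433
α₁ = 1/(1 + 0.10715 + 0.00079433) = 1/1.1079 = 0.9026; α₂ = α₁·K2/[H⁺] = 0.0007169
α₁ + 2α₂ = 0.9040
CA = 0.9040 × 1.96 = 1.77 mmol/L

CA = 1.77 mmol/L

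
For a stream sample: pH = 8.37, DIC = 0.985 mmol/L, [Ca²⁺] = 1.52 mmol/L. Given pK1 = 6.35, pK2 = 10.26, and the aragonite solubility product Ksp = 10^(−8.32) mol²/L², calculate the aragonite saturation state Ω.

Ω = 3.94

α₂ = 1 / (1 + [H⁺]/K2 + [H⁺]²/(K1K2)) = 1 / (1 + 10^+1.89 + 10^-0.13)
   = 1 / (1 + 77.625 + 0.74131) = 1/79.366 = 0.01260
[CO3²⁻] = α₂ × DIC = 0.01260 × 0.985 = 0.01241 mmol/L = 12.41 μmol/L
Ksp = 10^(−8.32) = 4.786×10^-9
Ω = [Ca²⁺][CO3²⁻]/Ksp = (1.52×10^-3)(1.241×10^-5) / 4.786×10^-9 = 3.94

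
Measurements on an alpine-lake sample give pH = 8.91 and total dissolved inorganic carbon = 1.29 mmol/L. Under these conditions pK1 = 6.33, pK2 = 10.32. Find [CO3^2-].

[CO3²⁻] = 0.0482 mmol/L

α₂ = 1 / (1 + [H⁺]/K2 + [H⁺]²/(K1K2)) = 1 / (1 + 10^+1.41 + 10^-1.17)
   = 1 / (1 + 25.704 + 0.067608) = 1/26.772 = 0.03735
[CO3²⁻] = α₂ × DIC = 0.03735 × 1.29 = 0.0482 mmol/L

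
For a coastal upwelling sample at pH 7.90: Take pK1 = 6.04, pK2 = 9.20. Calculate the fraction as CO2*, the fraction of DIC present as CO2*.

α₀ = 1 / (1 + K1/[H⁺] + K1K2/[H⁺]²) = 1 / (1 + 10^+1.86 + 10^+0.56)
   = 1 / (1 + 72.444 + 3.6308) = 1/77.074 = 0.01297

α₀ = 0.0130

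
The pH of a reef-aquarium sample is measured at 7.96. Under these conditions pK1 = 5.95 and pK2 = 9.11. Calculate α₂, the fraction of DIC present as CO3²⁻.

α₂ = 1 / (1 + [H⁺]/K2 + [H⁺]²/(K1K2)) = 1 / (1 + 10^+1.15 + 10^-0.86)
   = 1 / (1 + 14.125 + 0.13804) = 1/15.263 = 0.06552

α₂ = 0.0655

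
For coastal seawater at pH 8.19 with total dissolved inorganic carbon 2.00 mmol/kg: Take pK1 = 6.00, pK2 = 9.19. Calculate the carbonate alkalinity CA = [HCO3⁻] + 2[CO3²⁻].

CA = 2.17 mmol/kg

CA = [HCO3⁻] + 2[CO3²⁻] = (α₁ + 2α₂)·DIC
At pH 8.19: [H⁺]/K1 = 10^-2.19 = 0.0064565, K2/[H⁺] = 10^-1.00 = 0.10000
α₁ = 1/(1 + 0.0064565 + 0.10000) = 1/1.1065 = 0.9038; α₂ = α₁·K2/[H⁺] = 0.09038
α₁ + 2α₂ = 1.0845
CA = 1.0845 × 2.00 = 2.17 mmol/kg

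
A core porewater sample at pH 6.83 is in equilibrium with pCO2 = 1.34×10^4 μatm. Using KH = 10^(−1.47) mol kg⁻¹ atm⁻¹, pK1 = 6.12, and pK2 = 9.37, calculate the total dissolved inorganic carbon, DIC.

DIC = 2.79 mmol/kg

[CO2*] = KH · pCO2 = 10^(−1.47) × 1.34×10^4×10^-6 = 4.541×10^-4 mol/kg
α₀ = 1/(1 + K1/[H⁺] + K1K2/[H⁺]²) = 1/(1 + 10^+0.71 + 10^-1.83) = 0.1628
DIC = [CO2*]/α₀ = 4.541×10^-4 / 0.1628 = 2.79 mmol/kg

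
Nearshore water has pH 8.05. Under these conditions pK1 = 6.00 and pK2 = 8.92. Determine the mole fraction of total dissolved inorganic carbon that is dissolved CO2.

α₀ = 1 / (1 + K1/[H⁺] + K1K2/[H⁺]²) = 1 / (1 + 10^+2.05 + 10^+1.18)
   = 1 / (1 + 112.20 + 15.136) = 1/128.34 = 0.007792

α₀ = 0.00779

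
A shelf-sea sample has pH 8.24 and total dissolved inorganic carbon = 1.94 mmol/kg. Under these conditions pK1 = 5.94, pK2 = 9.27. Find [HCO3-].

α₁ = 1 / (1 + [H⁺]/K1 + K2/[H⁺]) = 1 / (1 + 10^-2.30 + 10^-1.03)
   = 1 / (1 + 0.0050119 + 0.093325) = 1/1.0983 = 0.9105
[HCO3⁻] = α₁ × DIC = 0.9105 × 1.94 = 1.77 mmol/kg

[HCO3⁻] = 1.77 mmol/kg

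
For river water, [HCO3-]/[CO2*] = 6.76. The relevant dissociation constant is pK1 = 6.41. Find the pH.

From K1 = [H⁺][HCO3-]/[CO2*]:  pH = pK1 + log₁₀([HCO3-]/[CO2*])
log₁₀(6.76) = +0.830
pH = 6.41 + (+0.830) = 7.24

pH = 7.24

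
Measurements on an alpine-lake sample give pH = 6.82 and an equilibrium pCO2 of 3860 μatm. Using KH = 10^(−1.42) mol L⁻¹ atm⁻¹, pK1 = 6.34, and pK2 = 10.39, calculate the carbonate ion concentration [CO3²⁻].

[CO2*] = KH · pCO2 = 10^(−1.42) × 3860×10^-6 = 1.468×10^-4 mol/L
α₀ = 1/(1 + K1/[H⁺] + K1K2/[H⁺]²) = 1/(1 + 10^+0.48 + 10^-3.09) = 0.2487
DIC = [CO2*]/α₀ = 1.468×10^-4 / 0.2487 = 0.5901 mmol/L
[CO3²⁻] = α₂·DIC; α₂ = 0.0002022, so [CO3²⁻] = 0.0002022 × 0.5901 = 0.000119 mmol/L = 0.119 μmol/L

[CO3²⁻] = 0.119 μmol/L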